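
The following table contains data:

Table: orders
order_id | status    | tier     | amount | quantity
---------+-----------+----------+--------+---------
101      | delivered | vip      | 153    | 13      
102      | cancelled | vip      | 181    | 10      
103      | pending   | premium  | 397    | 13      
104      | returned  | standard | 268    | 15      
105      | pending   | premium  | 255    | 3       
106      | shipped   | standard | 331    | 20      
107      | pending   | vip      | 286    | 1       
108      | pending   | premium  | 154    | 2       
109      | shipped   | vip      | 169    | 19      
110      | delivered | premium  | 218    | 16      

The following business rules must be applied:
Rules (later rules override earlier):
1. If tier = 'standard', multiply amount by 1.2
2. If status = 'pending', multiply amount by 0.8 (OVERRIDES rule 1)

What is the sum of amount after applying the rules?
2313.4

Step 1: Rule 2 takes priority for records with status = 'pending'
  - 4 records: 1092 × 0.8 = 873.6
Step 2: Rule 1 applies to remaining records with tier = 'standard'
  - 2 records: 599 × 1.2 = 718.8
Step 3: Other records unchanged: 721
Step 4: Final sum = 873.6 + 718.8 + 721 = 2313.4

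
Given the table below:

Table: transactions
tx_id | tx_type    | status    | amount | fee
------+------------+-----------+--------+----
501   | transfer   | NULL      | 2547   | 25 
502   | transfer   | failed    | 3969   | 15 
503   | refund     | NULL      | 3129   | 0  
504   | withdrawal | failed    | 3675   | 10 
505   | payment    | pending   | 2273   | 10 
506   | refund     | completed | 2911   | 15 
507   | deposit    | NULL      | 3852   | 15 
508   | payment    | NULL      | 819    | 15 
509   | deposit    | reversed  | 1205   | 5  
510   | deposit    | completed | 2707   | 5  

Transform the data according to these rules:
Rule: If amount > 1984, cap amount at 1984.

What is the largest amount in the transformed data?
1984

Step 1: Original maximum amount = 3969
Step 2: Apply cap at 1984
Step 3: 8 records had amount > 1984 and were capped
Step 4: Maximum after transformation = 1984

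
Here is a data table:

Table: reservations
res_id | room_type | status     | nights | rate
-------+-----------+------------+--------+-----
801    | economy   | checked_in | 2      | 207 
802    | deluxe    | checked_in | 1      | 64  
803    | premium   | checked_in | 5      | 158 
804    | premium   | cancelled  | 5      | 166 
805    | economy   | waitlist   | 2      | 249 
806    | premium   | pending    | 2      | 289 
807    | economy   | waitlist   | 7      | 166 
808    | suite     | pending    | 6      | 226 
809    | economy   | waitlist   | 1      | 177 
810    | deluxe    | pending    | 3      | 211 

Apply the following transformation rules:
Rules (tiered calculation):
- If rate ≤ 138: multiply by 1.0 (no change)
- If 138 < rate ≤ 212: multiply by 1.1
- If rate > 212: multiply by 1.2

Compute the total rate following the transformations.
2174.3

Step 1: Tier 1 (rate ≤ 138): 1 records, sum = 64 × 1.0 = 64.0
Step 2: Tier 2 (138 < rate ≤ 212): 6 records, sum = 1085 × 1.1 = 1193.5
Step 3: Tier 3 (rate > 212): 3 records, sum = 764 × 1.2 = 916.8
Step 4: Final sum = 64.0 + 1193.5 + 916.8 = 2174.3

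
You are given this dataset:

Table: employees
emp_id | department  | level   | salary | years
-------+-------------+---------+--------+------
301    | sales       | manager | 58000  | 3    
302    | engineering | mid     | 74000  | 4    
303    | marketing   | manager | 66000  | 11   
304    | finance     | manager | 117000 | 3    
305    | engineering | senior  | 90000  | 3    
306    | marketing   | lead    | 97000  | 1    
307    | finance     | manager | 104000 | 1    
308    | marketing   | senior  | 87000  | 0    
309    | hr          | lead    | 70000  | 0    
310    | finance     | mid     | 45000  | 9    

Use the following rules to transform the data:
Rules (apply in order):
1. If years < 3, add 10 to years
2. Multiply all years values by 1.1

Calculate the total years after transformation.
82.5

Step 1: Apply Rule 1 - Add 10 to records with years < 3
  - 4 records affected: 2 + (4 × 10) = 42
  - Unaffected records: 33
  - Sum after Rule 1: 75
Step 2: Apply Rule 2 - Multiply all by 1.1
  - 75 × 1.1 = 82.5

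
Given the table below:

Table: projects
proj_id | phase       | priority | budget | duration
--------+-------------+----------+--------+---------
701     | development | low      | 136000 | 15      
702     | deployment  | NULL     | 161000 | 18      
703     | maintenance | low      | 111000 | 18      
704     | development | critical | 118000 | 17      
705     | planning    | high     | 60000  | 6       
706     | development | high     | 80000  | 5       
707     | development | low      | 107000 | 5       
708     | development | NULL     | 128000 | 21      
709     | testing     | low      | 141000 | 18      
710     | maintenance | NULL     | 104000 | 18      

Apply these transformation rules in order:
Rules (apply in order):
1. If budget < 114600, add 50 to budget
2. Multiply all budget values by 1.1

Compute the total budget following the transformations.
1260875.0

Step 1: Apply Rule 1 - Add 50 to records with budget < 114600
  - 5 records affected: 462000 + (5 × 50) = 462250
  - Unaffected records: 684000
  - Sum after Rule 1: 1146250
Step 2: Apply Rule 2 - Multiply all by 1.1
  - 1146250 × 1.1 = 1260875.0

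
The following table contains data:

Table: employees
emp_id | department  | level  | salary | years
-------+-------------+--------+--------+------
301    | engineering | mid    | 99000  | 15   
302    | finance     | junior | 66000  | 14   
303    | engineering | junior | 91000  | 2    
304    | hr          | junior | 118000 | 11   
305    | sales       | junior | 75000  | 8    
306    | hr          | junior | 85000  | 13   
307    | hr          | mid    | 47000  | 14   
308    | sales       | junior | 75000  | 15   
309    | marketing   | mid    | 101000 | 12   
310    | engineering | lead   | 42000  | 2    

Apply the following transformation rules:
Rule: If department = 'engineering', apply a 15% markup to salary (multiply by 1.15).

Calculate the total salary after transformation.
833800.0

Step 1: Records with department = 'engineering' have total salary = 232000
Step 2: Apply multiplier: 232000 × 1.15 = 266800.0
Step 3: Other records total: 567000
Step 4: Final sum = 266800.0 + 567000 = 833800.0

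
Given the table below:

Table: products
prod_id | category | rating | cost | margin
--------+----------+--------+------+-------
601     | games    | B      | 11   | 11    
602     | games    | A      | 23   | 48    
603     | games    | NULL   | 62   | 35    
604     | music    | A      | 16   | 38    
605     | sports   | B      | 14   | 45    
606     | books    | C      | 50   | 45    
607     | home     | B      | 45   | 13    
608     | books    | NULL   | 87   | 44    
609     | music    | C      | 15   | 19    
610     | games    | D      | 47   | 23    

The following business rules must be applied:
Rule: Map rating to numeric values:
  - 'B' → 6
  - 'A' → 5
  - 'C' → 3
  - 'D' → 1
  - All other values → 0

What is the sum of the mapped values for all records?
35

Step 1: Apply mapping to each record
Step 2: Count by status:
  'B': 3 records × 6 = 18
  'A': 2 records × 5 = 10
  'C': 2 records × 3 = 6
  'D': 1 records × 1 = 1
Step 3: Sum all mapped values = 35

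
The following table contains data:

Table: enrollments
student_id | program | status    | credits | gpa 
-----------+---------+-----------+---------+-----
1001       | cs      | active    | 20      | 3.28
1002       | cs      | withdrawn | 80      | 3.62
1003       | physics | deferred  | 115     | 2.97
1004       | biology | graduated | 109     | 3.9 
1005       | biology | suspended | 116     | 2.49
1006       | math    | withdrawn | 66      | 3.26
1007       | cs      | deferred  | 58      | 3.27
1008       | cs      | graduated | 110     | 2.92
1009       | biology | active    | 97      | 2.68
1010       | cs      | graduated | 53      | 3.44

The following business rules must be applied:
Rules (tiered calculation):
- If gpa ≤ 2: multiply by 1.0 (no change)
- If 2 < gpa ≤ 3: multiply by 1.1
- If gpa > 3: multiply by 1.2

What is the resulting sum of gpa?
37.09

Step 1: Tier 1 (gpa ≤ 2): 0 records, sum = 0 × 1.0 = 0.0
Step 2: Tier 2 (2 < gpa ≤ 3): 4 records, sum = 11.06 × 1.1 = 12.17
Step 3: Tier 3 (gpa > 3): 6 records, sum = 20.77 × 1.2 = 24.92
Step 4: Final sum = 0.0 + 12.17 + 24.92 = 37.09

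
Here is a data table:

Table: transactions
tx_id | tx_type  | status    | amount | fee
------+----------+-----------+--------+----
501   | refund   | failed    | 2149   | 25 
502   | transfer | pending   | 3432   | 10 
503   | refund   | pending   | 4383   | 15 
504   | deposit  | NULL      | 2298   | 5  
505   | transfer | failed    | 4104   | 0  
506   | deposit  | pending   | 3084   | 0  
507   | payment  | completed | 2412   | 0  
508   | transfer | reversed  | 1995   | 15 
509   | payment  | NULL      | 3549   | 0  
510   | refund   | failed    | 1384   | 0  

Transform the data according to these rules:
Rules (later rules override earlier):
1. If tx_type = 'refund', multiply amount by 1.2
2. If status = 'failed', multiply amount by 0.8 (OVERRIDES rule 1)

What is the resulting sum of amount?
28139.2

Step 1: Rule 2 takes priority for records with status = 'failed'
  - 3 records: 7637 × 0.8 = 6109.6
Step 2: Rule 1 applies to remaining records with tx_type = 'refund'
  - 1 records: 4383 × 1.2 = 5259.6
Step 3: Other records unchanged: 16770
Step 4: Final sum = 6109.6 + 5259.6 + 16770 = 28139.2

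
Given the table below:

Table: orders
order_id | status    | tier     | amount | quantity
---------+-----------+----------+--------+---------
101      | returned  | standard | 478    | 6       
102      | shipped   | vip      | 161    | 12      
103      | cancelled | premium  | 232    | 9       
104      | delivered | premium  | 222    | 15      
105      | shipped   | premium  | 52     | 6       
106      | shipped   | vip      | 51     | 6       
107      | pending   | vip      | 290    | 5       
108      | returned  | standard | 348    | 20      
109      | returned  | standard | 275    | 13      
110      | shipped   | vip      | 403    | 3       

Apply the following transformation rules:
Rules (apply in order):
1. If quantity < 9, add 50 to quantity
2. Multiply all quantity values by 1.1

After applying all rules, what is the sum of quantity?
379.5

Step 1: Apply Rule 1 - Add 50 to records with quantity < 9
  - 5 records affected: 26 + (5 × 50) = 276
  - Unaffected records: 69
  - Sum after Rule 1: 345
Step 2: Apply Rule 2 - Multiply all by 1.1
  - 345 × 1.1 = 379.5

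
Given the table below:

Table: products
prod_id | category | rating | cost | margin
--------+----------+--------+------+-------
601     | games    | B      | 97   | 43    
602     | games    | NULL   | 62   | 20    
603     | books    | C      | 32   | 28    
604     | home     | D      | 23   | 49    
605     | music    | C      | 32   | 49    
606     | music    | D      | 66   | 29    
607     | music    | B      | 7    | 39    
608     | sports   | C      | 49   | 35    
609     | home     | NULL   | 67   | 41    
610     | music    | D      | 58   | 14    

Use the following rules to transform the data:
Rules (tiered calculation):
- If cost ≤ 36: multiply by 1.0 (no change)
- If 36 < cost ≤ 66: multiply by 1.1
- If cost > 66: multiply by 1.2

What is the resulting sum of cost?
549.3

Step 1: Tier 1 (cost ≤ 36): 4 records, sum = 94 × 1.0 = 94.0
Step 2: Tier 2 (36 < cost ≤ 66): 4 records, sum = 235 × 1.1 = 258.5
Step 3: Tier 3 (cost > 66): 2 records, sum = 164 × 1.2 = 196.8
Step 4: Final sum = 94.0 + 258.5 + 196.8 = 549.3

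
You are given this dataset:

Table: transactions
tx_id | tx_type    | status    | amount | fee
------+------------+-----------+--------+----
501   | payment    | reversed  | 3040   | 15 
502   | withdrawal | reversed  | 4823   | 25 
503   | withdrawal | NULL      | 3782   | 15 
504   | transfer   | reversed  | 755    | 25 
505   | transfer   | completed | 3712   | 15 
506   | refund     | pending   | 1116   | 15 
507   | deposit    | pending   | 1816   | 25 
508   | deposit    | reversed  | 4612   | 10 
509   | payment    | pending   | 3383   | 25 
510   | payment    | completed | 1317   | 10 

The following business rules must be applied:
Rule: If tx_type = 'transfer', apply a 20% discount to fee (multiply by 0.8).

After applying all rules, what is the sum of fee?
172.0

Step 1: Records with tx_type = 'transfer' have total fee = 40
Step 2: Apply multiplier: 40 × 0.8 = 32.0
Step 3: Other records total: 140
Step 4: Final sum = 32.0 + 140 = 172.0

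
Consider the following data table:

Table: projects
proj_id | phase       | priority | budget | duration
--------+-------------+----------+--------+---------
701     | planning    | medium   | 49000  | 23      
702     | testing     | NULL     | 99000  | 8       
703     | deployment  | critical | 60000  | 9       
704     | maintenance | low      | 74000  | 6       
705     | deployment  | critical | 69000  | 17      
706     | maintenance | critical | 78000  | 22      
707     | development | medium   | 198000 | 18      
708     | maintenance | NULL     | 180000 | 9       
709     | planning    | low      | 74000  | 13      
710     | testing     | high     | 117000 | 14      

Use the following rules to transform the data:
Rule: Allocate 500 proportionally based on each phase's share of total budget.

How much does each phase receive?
deployment: 64.63, development: 99.2, maintenance: 166.33, planning: 61.62, testing: 108.22

Step 1: Calculate total budget = 998000
Step 2: Calculate each phase's proportion:
  deployment: 129000/998000 = 12.93% → 64.63
  development: 198000/998000 = 19.84% → 99.2
  maintenance: 332000/998000 = 33.27% → 166.33
  planning: 123000/998000 = 12.32% → 61.62
  testing: 216000/998000 = 21.64% → 108.22
Step 3: Verify: sum of allocations ≈ 500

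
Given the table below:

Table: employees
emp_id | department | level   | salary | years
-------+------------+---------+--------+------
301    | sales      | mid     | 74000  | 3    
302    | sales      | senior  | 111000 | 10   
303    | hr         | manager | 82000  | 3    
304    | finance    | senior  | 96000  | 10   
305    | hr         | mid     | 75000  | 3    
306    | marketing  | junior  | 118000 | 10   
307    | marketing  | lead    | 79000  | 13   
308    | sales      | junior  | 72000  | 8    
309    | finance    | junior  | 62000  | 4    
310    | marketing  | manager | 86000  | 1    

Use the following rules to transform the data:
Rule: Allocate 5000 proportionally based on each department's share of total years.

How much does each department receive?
finance: 1076.92, hr: 461.54, marketing: 1846.15, sales: 1615.38

Step 1: Calculate total years = 65
Step 2: Calculate each department's proportion:
  finance: 14/65 = 21.54% → 1076.92
  hr: 6/65 = 9.23% → 461.54
  marketing: 24/65 = 36.92% → 1846.15
  sales: 21/65 = 32.31% → 1615.38
Step 3: Verify: sum of allocations ≈ 5000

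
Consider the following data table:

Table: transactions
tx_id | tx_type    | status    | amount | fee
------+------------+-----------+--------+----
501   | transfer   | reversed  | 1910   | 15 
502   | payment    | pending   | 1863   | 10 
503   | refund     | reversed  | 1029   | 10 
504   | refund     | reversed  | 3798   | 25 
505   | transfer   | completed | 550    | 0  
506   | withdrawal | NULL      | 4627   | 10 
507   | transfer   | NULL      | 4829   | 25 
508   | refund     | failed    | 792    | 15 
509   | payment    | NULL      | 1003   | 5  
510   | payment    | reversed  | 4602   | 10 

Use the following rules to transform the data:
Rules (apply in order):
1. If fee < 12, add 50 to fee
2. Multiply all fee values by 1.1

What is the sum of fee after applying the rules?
467.5

Step 1: Apply Rule 1 - Add 50 to records with fee < 12
  - 6 records affected: 45 + (6 × 50) = 345
  - Unaffected records: 80
  - Sum after Rule 1: 425
Step 2: Apply Rule 2 - Multiply all by 1.1
  - 425 × 1.1 = 467.5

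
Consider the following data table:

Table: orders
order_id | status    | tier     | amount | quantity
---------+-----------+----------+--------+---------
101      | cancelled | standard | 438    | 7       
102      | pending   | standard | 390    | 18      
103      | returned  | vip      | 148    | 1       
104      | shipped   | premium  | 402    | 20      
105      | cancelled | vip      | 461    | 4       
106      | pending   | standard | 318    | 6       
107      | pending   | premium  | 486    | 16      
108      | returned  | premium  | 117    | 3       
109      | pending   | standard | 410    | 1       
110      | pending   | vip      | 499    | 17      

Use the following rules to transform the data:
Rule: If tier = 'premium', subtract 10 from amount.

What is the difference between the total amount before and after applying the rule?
30

Step 1: Original sum of amount = 3669
Step 2: 3 records have tier = 'premium'
Step 3: Each affected record changes by -10
Step 4: Total change = 3 × -10 = -30
Step 5: New sum = 3669 + -30 = 3639
Step 6: Difference = |3639 - 3669| = 30
        (Sum decreased by 30)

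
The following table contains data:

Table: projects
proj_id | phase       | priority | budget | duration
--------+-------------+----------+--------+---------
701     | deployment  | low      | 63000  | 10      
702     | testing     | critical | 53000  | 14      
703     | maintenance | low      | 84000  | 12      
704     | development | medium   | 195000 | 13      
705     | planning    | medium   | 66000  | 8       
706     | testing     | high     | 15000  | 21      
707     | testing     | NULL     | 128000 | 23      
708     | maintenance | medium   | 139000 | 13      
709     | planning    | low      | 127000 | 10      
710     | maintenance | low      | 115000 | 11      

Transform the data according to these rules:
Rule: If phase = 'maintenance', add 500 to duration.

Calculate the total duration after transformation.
1635

Step 1: Count records where phase = 'maintenance': 3
Step 2: Total bonus added: 3 × 500 = 1500
Step 3: Original sum of duration: 135
Step 4: Final sum = 135 + 1500 = 1635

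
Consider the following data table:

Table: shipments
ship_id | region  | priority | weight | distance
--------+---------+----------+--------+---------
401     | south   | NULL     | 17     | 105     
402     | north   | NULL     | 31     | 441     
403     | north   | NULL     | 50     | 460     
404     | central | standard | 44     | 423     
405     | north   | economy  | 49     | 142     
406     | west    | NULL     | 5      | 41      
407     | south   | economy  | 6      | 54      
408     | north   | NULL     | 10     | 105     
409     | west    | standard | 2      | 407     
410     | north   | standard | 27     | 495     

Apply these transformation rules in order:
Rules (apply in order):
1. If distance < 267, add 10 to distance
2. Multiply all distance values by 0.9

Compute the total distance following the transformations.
2450.7

Step 1: Apply Rule 1 - Add 10 to records with distance < 267
  - 5 records affected: 447 + (5 × 10) = 497
  - Unaffected records: 2226
  - Sum after Rule 1: 2723
Step 2: Apply Rule 2 - Multiply all by 0.9
  - 2723 × 0.9 = 2450.7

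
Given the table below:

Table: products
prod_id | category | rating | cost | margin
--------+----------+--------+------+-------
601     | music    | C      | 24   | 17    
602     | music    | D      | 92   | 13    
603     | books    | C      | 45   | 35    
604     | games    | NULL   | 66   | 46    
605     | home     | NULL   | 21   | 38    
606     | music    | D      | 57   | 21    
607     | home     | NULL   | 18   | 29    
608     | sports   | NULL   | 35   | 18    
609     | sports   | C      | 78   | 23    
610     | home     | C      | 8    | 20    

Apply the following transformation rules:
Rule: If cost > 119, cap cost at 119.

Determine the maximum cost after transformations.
92

Step 1: Original maximum cost = 92
Step 2: Check cap of 119 against maximum
Step 3: No records exceed the cap (max 92 <= cap 119), so no capping applies
Step 4: Maximum after transformation = 92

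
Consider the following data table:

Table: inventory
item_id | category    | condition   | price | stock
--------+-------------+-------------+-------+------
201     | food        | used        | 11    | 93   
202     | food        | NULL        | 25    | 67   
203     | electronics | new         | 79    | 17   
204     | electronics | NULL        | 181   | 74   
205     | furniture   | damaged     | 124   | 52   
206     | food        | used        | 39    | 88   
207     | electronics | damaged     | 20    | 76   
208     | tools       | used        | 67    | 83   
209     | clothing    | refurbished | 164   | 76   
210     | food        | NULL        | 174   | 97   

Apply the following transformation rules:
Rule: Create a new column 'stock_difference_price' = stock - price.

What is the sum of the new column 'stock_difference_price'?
-161

Step 1: For each record, compute stock - price
Example calculations:
  93 - 11 = 82
  67 - 25 = 42
  17 - 79 = -62
  ...
Step 2: Sum all derived values
Step 3: Total = -161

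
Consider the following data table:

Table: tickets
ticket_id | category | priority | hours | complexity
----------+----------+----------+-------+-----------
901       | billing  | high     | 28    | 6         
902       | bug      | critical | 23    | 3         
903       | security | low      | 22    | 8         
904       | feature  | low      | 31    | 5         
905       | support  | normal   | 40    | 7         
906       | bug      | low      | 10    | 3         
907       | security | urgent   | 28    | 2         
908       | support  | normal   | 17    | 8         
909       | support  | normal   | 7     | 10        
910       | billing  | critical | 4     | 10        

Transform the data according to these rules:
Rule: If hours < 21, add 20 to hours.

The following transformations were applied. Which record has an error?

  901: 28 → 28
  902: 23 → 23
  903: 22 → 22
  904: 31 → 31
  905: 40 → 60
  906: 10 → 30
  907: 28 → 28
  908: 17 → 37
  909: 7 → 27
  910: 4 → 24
Record 905 has an error. The correct transformed value should be 40, not 60.

Step 1: Check each record against the rule
Step 2: Record 905 has hours = 40
Step 3: Since 40 >= 21, the bonus should not have been applied
Step 4: Correct value = 40, but claimed value = 60
Conclusion: Record 905 has the error.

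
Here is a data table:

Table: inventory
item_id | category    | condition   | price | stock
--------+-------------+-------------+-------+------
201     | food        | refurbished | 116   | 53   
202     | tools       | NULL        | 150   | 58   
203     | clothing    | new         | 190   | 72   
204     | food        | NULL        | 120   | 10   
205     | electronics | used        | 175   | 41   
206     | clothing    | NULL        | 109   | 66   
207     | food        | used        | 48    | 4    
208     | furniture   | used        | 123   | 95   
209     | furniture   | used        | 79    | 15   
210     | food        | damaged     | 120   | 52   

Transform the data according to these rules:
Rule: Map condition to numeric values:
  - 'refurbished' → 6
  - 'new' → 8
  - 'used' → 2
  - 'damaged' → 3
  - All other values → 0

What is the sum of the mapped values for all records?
25

Step 1: Apply mapping to each record
Step 2: Count by status:
  'refurbished': 1 records × 6 = 6
  'new': 1 records × 8 = 8
  'used': 4 records × 2 = 8
  'damaged': 1 records × 3 = 3
Step 3: Sum all mapped values = 25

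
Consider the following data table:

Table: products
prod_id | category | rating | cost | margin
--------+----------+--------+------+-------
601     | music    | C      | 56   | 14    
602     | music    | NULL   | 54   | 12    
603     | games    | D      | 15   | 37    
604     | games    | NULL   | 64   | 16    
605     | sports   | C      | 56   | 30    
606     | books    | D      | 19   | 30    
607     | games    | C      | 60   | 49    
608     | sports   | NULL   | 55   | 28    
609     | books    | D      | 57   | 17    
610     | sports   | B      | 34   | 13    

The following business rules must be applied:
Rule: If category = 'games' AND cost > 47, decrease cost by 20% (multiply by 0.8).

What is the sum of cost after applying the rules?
445.2

Step 1: Find records where category = 'games' AND cost > 47
Step 2: 2 records match, summing to 124
Step 3: After multiplier: 124 × 0.8 = 99.2
Step 4: Unaffected records sum: 346
Step 5: Final sum = 99.2 + 346 = 445.2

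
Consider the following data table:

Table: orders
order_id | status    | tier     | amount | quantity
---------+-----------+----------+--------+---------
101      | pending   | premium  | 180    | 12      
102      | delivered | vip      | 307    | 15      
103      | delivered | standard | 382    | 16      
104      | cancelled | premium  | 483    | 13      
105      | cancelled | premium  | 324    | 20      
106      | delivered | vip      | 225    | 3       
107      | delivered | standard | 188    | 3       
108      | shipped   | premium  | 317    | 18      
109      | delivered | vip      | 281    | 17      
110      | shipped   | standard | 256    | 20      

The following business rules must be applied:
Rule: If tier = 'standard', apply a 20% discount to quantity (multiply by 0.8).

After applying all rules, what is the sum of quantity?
129.2

Step 1: Records with tier = 'standard' have total quantity = 39
Step 2: Apply multiplier: 39 × 0.8 = 31.2
Step 3: Other records total: 98
Step 4: Final sum = 31.2 + 98 = 129.2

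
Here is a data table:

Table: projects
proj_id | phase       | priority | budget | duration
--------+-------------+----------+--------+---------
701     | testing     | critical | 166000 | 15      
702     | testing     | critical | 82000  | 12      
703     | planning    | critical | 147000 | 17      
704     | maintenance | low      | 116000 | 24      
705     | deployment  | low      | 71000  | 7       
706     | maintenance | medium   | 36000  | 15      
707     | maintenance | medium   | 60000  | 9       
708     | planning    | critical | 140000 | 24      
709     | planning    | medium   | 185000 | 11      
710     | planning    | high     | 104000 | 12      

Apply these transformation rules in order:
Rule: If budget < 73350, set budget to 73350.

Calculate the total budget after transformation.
1160050

Step 1: 3 records have budget < 73350
Step 2: These records originally summed to 167000
Step 3: After setting to minimum: 3 × 73350 = 220050
Step 4: Unaffected records sum: 940000
Step 5: Final sum = 220050 + 940000 = 1160050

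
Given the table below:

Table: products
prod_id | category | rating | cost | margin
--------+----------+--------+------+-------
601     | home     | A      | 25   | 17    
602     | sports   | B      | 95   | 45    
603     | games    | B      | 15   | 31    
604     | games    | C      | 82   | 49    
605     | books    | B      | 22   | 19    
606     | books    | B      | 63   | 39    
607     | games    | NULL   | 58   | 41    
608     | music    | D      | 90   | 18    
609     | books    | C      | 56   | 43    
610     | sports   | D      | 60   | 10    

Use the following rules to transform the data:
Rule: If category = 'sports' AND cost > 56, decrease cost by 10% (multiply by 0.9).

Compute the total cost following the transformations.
550.5

Step 1: Find records where category = 'sports' AND cost > 56
Step 2: 2 records match, summing to 155
Step 3: After multiplier: 155 × 0.9 = 139.5
Step 4: Unaffected records sum: 411
Step 5: Final sum = 139.5 + 411 = 550.5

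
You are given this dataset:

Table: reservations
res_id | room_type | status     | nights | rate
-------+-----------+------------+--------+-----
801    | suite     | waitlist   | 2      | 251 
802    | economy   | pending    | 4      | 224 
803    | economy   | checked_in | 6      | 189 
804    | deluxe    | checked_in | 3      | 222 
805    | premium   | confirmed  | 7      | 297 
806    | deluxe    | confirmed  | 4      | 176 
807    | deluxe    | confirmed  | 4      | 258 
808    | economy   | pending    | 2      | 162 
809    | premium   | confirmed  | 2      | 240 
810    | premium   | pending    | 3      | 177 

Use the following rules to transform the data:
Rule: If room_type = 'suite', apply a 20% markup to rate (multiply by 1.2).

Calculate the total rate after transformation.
2246.2

Step 1: Records with room_type = 'suite' have total rate = 251
Step 2: Apply multiplier: 251 × 1.2 = 301.2
Step 3: Other records total: 1945
Step 4: Final sum = 301.2 + 1945 = 2246.2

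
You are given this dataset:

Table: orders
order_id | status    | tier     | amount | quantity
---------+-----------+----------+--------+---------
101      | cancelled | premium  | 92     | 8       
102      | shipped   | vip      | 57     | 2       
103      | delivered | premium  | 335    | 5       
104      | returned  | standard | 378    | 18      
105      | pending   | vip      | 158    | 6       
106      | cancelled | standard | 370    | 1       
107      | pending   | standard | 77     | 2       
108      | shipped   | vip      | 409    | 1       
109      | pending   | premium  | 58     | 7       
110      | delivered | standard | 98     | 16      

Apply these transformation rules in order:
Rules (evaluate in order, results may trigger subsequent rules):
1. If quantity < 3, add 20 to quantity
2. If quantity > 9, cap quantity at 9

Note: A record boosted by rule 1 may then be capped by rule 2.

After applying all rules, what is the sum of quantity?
80

Step 1: Apply rule 1 to records with quantity < 3
  - 4 records get bonus of 20
  - Of these, 4 records then exceed 9 and get capped
Step 2: Apply rule 2 to records with quantity > 9
  - 2 records (original) are capped
Step 3: Calculate final sum = 80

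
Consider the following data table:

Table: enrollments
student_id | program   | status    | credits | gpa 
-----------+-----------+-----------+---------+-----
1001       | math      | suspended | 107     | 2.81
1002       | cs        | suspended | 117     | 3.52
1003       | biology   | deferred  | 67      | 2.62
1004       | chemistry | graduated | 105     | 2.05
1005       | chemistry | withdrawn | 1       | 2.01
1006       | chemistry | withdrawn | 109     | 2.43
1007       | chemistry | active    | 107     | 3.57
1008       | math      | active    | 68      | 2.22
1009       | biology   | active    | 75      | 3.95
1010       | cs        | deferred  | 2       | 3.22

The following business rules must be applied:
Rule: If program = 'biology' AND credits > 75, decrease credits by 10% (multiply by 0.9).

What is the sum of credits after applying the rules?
758

Step 1: Find records where program = 'biology' AND credits > 75
Step 2: 0 records match, summing to 0
Step 3: After multiplier: 0 × 0.9 = 0.0
Step 4: Unaffected records sum: 758
Step 5: Final sum = 0.0 + 758 = 758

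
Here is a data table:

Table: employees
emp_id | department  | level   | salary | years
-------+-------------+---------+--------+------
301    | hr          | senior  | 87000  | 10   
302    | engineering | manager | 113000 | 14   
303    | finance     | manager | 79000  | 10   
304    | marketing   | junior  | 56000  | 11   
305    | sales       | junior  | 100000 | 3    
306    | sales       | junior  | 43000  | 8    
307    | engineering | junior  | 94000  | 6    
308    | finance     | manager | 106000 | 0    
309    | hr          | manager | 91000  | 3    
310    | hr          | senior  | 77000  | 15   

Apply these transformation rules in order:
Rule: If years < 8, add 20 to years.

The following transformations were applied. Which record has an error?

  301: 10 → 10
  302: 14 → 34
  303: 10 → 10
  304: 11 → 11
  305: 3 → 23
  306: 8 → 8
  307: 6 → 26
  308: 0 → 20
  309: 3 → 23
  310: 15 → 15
Record 302 has an error. The correct transformed value should be 14, not 34.

Step 1: Check each record against the rule
Step 2: Record 302 has years = 14
Step 3: Since 14 >= 8, the bonus should not have been applied
Step 4: Correct value = 14, but claimed value = 34
Conclusion: Record 302 has the error.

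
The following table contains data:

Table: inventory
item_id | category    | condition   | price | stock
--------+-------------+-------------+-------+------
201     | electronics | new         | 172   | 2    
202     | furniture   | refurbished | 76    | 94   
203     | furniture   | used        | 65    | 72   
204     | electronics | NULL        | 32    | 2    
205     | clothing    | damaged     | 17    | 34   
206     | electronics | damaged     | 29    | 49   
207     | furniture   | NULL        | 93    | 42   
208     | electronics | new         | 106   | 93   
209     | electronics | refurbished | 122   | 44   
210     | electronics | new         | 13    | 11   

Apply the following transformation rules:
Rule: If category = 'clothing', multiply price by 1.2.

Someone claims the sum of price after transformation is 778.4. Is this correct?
No, the correct result is 728.4.

Step 1: Calculate the correct sum after transformation
Step 2: Apply multiplier 1.2 to records where category = 'clothing'
Step 3: Correct result = 728.4
Step 4: Claimed result = 778.4
Step 5: 728.4 ≠ 778.4
Conclusion: The claimed result is incorrect. The correct answer is 728.4.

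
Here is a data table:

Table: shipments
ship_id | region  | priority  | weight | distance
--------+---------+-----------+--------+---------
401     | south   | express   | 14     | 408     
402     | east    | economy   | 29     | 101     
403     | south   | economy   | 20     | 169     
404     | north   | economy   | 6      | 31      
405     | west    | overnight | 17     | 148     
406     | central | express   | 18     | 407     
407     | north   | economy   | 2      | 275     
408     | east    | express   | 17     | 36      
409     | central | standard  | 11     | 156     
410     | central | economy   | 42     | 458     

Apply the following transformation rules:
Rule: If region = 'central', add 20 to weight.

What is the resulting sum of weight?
236

Step 1: Count records where region = 'central': 3
Step 2: Total bonus added: 3 × 20 = 60
Step 3: Original sum of weight: 176
Step 4: Final sum = 176 + 60 = 236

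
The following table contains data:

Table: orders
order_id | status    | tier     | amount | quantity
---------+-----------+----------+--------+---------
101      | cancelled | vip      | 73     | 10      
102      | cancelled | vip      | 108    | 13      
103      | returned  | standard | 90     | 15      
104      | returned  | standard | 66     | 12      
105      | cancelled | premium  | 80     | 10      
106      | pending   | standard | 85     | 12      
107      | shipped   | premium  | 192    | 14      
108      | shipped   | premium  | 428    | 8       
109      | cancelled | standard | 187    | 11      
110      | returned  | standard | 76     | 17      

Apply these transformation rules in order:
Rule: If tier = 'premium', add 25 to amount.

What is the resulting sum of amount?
1460

Step 1: Count records where tier = 'premium': 3
Step 2: Total bonus added: 3 × 25 = 75
Step 3: Original sum of amount: 1385
Step 4: Final sum = 1385 + 75 = 1460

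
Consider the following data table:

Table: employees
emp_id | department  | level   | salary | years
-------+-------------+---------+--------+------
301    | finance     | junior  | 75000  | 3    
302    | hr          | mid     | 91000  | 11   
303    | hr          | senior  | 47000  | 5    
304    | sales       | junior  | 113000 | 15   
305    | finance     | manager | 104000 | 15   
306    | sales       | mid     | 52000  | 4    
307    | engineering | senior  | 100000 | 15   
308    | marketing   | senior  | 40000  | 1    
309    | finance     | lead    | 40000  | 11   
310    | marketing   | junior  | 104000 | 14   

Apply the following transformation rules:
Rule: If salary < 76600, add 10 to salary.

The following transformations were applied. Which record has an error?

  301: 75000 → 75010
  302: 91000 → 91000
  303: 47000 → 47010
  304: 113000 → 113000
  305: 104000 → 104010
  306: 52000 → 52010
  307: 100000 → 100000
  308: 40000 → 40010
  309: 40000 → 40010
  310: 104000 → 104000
Record 305 has an error. The correct transformed value should be 104000, not 104010.

Step 1: Check each record against the rule
Step 2: Record 305 has salary = 104000
Step 3: Since 104000 >= 76600, the bonus should not have been applied
Step 4: Correct value = 104000, but claimed value = 104010
Conclusion: Record 305 has the error.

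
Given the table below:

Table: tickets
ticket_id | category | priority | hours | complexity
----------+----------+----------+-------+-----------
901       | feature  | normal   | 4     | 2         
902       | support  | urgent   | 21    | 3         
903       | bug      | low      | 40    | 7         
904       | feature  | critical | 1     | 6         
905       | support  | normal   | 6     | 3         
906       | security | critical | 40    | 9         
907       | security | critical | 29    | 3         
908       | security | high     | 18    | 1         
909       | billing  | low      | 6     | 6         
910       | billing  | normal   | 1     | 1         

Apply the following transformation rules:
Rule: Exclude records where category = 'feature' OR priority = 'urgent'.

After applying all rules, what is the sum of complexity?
30

Step 1: Find records where category = 'feature' OR priority = 'urgent'
Step 2: 3 records match, summing to 11
Step 3: Original sum: 41
Step 4: Remaining sum = 41 - 11 = 30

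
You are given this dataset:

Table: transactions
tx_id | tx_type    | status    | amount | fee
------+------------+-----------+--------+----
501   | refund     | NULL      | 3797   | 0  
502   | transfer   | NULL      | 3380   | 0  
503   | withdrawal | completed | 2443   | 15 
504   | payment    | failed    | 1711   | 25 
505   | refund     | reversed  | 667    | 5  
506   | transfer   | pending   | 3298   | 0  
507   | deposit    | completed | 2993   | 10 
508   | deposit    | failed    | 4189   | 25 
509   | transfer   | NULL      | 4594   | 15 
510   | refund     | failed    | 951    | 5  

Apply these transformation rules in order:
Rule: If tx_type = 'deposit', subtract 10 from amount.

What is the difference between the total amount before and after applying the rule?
20

Step 1: Original sum of amount = 28023
Step 2: 2 records have tx_type = 'deposit'
Step 3: Each affected record changes by -10
Step 4: Total change = 2 × -10 = -20
Step 5: New sum = 28023 + -20 = 28003
Step 6: Difference = |28003 - 28023| = 20
        (Sum decreased by 20)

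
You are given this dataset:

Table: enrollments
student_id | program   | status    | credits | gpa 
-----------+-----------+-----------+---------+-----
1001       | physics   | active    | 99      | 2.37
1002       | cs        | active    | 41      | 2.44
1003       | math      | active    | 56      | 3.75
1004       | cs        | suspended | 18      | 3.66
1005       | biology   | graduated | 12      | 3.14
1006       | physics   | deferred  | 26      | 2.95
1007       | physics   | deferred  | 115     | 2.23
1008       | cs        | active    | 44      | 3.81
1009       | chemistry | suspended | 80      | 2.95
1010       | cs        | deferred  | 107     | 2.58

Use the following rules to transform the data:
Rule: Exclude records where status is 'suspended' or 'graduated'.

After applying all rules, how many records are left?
7

Step 1: Count records to exclude
  - 2 (suspended) + 1 (graduated) = 3 records
Step 2: Total records: 10
Step 3: Remaining = 10 - 3 = 7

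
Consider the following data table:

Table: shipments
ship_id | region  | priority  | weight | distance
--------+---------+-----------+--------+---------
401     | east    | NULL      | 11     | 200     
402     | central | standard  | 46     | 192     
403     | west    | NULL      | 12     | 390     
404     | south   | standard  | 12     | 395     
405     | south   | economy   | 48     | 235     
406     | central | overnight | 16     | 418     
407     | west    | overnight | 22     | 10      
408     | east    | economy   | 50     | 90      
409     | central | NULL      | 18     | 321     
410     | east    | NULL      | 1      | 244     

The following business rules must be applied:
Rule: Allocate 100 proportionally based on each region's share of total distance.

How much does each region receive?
central: 37.31, east: 21.4, south: 25.25, west: 16.03

Step 1: Calculate total distance = 2495
Step 2: Calculate each region's proportion:
  central: 931/2495 = 37.31% → 37.31
  east: 534/2495 = 21.40% → 21.4
  south: 630/2495 = 25.25% → 25.25
  west: 400/2495 = 16.03% → 16.03
Step 3: Verify: sum of allocations ≈ 100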